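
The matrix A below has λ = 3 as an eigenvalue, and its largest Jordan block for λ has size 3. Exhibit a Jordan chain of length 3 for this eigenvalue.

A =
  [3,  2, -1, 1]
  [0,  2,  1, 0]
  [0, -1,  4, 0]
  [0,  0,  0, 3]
A Jordan chain for λ = 3 of length 3:
v_1 = (-1, 0, 0, 0)ᵀ
v_2 = (2, -1, -1, 0)ᵀ
v_3 = (0, 1, 0, 0)ᵀ

Let N = A − (3)·I. We want v_3 with N^3 v_3 = 0 but N^2 v_3 ≠ 0; then v_{j-1} := N · v_j for j = 3, …, 2.

Pick v_3 = (0, 1, 0, 0)ᵀ.
Then v_2 = N · v_3 = (2, -1, -1, 0)ᵀ.
Then v_1 = N · v_2 = (-1, 0, 0, 0)ᵀ.

Sanity check: (A − (3)·I) v_1 = (0, 0, 0, 0)ᵀ = 0. ✓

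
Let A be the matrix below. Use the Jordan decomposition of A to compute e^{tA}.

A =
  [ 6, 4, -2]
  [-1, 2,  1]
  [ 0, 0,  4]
e^{tA} =
  [2*t*exp(4*t) + exp(4*t), 4*t*exp(4*t), -2*t*exp(4*t)]
  [-t*exp(4*t), -2*t*exp(4*t) + exp(4*t), t*exp(4*t)]
  [0, 0, exp(4*t)]

Strategy: write A = P · J · P⁻¹ where J is a Jordan canonical form, so e^{tA} = P · e^{tJ} · P⁻¹, and e^{tJ} can be computed block-by-block.

A has Jordan form
J =
  [4, 1, 0]
  [0, 4, 0]
  [0, 0, 4]
(up to reordering of blocks).

Per-block formulas:
  For a 1×1 block at λ = 4: exp(t · [4]) = [e^(4t)].
  For a 2×2 Jordan block J_2(4): exp(t · J_2(4)) = e^(4t)·(I + t·N), where N is the 2×2 nilpotent shift.

After assembling e^{tJ} and conjugating by P, we get:

e^{tA} =
  [2*t*exp(4*t) + exp(4*t), 4*t*exp(4*t), -2*t*exp(4*t)]
  [-t*exp(4*t), -2*t*exp(4*t) + exp(4*t), t*exp(4*t)]
  [0, 0, exp(4*t)]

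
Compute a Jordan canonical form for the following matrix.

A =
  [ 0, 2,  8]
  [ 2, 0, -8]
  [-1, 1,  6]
J_2(2) ⊕ J_1(2)

The characteristic polynomial is
  det(x·I − A) = x^3 - 6*x^2 + 12*x - 8 = (x - 2)^3

Eigenvalues and multiplicities (the geometric multiplicity of λ is n − rank(A − λI), which equals the number of Jordan blocks for λ):
  λ = 2: algebraic multiplicity = 3, geometric multiplicity = 2

Determining the block sizes for each eigenvalue:
  λ = 2: 2 blocks summing to 3 forces exactly one block of size 2 and the rest size 1 → block sizes [2, 1]

Assembling the blocks gives a Jordan form
J =
  [2, 1, 0]
  [0, 2, 0]
  [0, 0, 2]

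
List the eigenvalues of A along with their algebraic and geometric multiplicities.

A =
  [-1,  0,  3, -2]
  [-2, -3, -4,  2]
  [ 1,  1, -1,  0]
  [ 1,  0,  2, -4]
λ = -3: alg = 1, geom = 1; λ = -2: alg = 3, geom = 1

Step 1 — factor the characteristic polynomial to read off the algebraic multiplicities:
  χ_A(x) = (x + 2)^3*(x + 3)

Step 2 — compute geometric multiplicities via the rank-nullity identity g(λ) = n − rank(A − λI):
  rank(A − (-3)·I) = 3, so dim ker(A − (-3)·I) = n − 3 = 1
  rank(A − (-2)·I) = 3, so dim ker(A − (-2)·I) = n − 3 = 1

Summary:
  λ = -3: algebraic multiplicity = 1, geometric multiplicity = 1
  λ = -2: algebraic multiplicity = 3, geometric multiplicity = 1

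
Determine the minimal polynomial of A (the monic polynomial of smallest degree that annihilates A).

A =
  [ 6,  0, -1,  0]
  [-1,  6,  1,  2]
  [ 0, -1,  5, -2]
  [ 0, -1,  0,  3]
x^3 - 15*x^2 + 75*x - 125

The characteristic polynomial is χ_A(x) = (x - 5)^4, so the eigenvalues are known. The minimal polynomial is
  m_A(x) = Π_λ (x − λ)^{k_λ}
where k_λ is the size of the *largest* Jordan block for λ (equivalently, the smallest k with (A − λI)^k v = 0 for every generalised eigenvector v of λ).

  λ = 5: largest Jordan block has size 3, contributing (x − 5)^3

So m_A(x) = (x - 5)^3 = x^3 - 15*x^2 + 75*x - 125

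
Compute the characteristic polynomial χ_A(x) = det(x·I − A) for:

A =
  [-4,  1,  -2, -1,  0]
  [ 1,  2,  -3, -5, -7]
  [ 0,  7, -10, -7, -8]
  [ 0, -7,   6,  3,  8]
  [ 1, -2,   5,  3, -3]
x^5 + 12*x^4 + 32*x^3 - 128*x^2 - 768*x - 1024

Expanding det(x·I − A) (e.g. by cofactor expansion or by noting that A is similar to its Jordan form J, which has the same characteristic polynomial as A) gives
  χ_A(x) = x^5 + 12*x^4 + 32*x^3 - 128*x^2 - 768*x - 1024
which factors as (x - 4)*(x + 4)^4. The eigenvalues (with algebraic multiplicities) are λ = -4 with multiplicity 4, λ = 4 with multiplicity 1.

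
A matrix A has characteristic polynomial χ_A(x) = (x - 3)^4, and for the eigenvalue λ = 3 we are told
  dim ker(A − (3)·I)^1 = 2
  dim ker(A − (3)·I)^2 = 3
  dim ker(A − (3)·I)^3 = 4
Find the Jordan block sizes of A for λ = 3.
Block sizes for λ = 3: [3, 1]

From the dimensions of kernels of powers, the number of Jordan blocks of size at least j is d_j − d_{j−1} where d_j = dim ker(N^j) (with d_0 = 0). Computing the differences gives [2, 1, 1].
The number of blocks of size exactly k is (#blocks of size ≥ k) − (#blocks of size ≥ k + 1), so the partition is: 1 block(s) of size 1, 1 block(s) of size 3.
In nonincreasing order the block sizes are [3, 1].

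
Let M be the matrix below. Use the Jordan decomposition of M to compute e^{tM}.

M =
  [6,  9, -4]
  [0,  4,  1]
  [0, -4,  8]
e^{tM} =
  [exp(6*t), -t^2*exp(6*t) + 9*t*exp(6*t), t^2*exp(6*t)/2 - 4*t*exp(6*t)]
  [0, -2*t*exp(6*t) + exp(6*t), t*exp(6*t)]
  [0, -4*t*exp(6*t), 2*t*exp(6*t) + exp(6*t)]

Strategy: write M = P · J · P⁻¹ where J is a Jordan canonical form, so e^{tM} = P · e^{tJ} · P⁻¹, and e^{tJ} can be computed block-by-block.

M has Jordan form
J =
  [6, 1, 0]
  [0, 6, 1]
  [0, 0, 6]
(up to reordering of blocks).

Per-block formulas:
  For a 3×3 Jordan block J_3(6): exp(t · J_3(6)) = e^(6t)·(I + t·N + (t^2/2)·N^2), where N is the 3×3 nilpotent shift.

After assembling e^{tJ} and conjugating by P, we get:

e^{tM} =
  [exp(6*t), -t^2*exp(6*t) + 9*t*exp(6*t), t^2*exp(6*t)/2 - 4*t*exp(6*t)]
  [0, -2*t*exp(6*t) + exp(6*t), t*exp(6*t)]
  [0, -4*t*exp(6*t), 2*t*exp(6*t) + exp(6*t)]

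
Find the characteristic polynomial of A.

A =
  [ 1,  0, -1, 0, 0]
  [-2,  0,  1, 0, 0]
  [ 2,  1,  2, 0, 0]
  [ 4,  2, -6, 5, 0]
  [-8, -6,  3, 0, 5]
x^5 - 13*x^4 + 58*x^3 - 106*x^2 + 85*x - 25

Expanding det(x·I − A) (e.g. by cofactor expansion or by noting that A is similar to its Jordan form J, which has the same characteristic polynomial as A) gives
  χ_A(x) = x^5 - 13*x^4 + 58*x^3 - 106*x^2 + 85*x - 25
which factors as (x - 5)^2*(x - 1)^3. The eigenvalues (with algebraic multiplicities) are λ = 1 with multiplicity 3, λ = 5 with multiplicity 2.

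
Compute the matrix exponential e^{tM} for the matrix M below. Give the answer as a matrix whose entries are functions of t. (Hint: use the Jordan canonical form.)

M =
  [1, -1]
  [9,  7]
e^{tM} =
  [-3*t*exp(4*t) + exp(4*t), -t*exp(4*t)]
  [9*t*exp(4*t), 3*t*exp(4*t) + exp(4*t)]

Strategy: write M = P · J · P⁻¹ where J is a Jordan canonical form, so e^{tM} = P · e^{tJ} · P⁻¹, and e^{tJ} can be computed block-by-block.

M has Jordan form
J =
  [4, 1]
  [0, 4]
(up to reordering of blocks).

Per-block formulas:
  For a 2×2 Jordan block J_2(4): exp(t · J_2(4)) = e^(4t)·(I + t·N), where N is the 2×2 nilpotent shift.

After assembling e^{tJ} and conjugating by P, we get:

e^{tM} =
  [-3*t*exp(4*t) + exp(4*t), -t*exp(4*t)]
  [9*t*exp(4*t), 3*t*exp(4*t) + exp(4*t)]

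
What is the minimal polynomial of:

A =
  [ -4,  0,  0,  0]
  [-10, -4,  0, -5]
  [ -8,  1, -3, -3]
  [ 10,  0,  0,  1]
x^3 + 6*x^2 + 5*x - 12

The characteristic polynomial is χ_A(x) = (x - 1)*(x + 3)*(x + 4)^2, so the eigenvalues are known. The minimal polynomial is
  m_A(x) = Π_λ (x − λ)^{k_λ}
where k_λ is the size of the *largest* Jordan block for λ (equivalently, the smallest k with (A − λI)^k v = 0 for every generalised eigenvector v of λ).

  λ = -4: largest Jordan block has size 1, contributing (x + 4)
  λ = -3: largest Jordan block has size 1, contributing (x + 3)
  λ = 1: largest Jordan block has size 1, contributing (x − 1)

So m_A(x) = (x - 1)*(x + 3)*(x + 4) = x^3 + 6*x^2 + 5*x - 12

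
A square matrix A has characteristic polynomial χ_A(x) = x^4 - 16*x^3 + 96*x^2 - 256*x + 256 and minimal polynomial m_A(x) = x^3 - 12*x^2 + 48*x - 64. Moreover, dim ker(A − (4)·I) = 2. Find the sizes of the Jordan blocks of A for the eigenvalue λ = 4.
Block sizes for λ = 4: [3, 1]

Step 1 — from the characteristic polynomial, algebraic multiplicity of λ = 4 is 4. From dim ker(A − (4)·I) = 2, there are exactly 2 Jordan blocks for λ = 4.
Step 2 — from the minimal polynomial, the factor (x − 4)^3 tells us the largest block for λ = 4 has size 3.
Step 3 — with total size 4, 2 blocks, and largest block 3, the block sizes (in nonincreasing order) are [3, 1].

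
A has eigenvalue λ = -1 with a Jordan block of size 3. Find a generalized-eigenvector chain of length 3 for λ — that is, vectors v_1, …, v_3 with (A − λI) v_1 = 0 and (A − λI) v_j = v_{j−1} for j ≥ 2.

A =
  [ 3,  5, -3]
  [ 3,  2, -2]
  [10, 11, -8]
A Jordan chain for λ = -1 of length 3:
v_1 = (1, 1, 3)ᵀ
v_2 = (4, 3, 10)ᵀ
v_3 = (1, 0, 0)ᵀ

Let N = A − (-1)·I. We want v_3 with N^3 v_3 = 0 but N^2 v_3 ≠ 0; then v_{j-1} := N · v_j for j = 3, …, 2.

Pick v_3 = (1, 0, 0)ᵀ.
Then v_2 = N · v_3 = (4, 3, 10)ᵀ.
Then v_1 = N · v_2 = (1, 1, 3)ᵀ.

Sanity check: (A − (-1)·I) v_1 = (0, 0, 0)ᵀ = 0. ✓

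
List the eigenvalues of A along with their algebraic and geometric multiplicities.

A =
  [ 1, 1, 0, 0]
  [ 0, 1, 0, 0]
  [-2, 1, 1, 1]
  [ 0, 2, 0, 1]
λ = 1: alg = 4, geom = 2

Step 1 — factor the characteristic polynomial to read off the algebraic multiplicities:
  χ_A(x) = (x - 1)^4

Step 2 — compute geometric multiplicities via the rank-nullity identity g(λ) = n − rank(A − λI):
  rank(A − (1)·I) = 2, so dim ker(A − (1)·I) = n − 2 = 2

Summary:
  λ = 1: algebraic multiplicity = 4, geometric multiplicity = 2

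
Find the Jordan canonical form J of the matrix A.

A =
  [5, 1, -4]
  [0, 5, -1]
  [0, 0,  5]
J_3(5)

The characteristic polynomial is
  det(x·I − A) = x^3 - 15*x^2 + 75*x - 125 = (x - 5)^3

Eigenvalues and multiplicities (the geometric multiplicity of λ is n − rank(A − λI), which equals the number of Jordan blocks for λ):
  λ = 5: algebraic multiplicity = 3, geometric multiplicity = 1

Determining the block sizes for each eigenvalue:
  λ = 5: one block (gm = 1), so the single block has size am = 3 → block sizes [3]

Assembling the blocks gives a Jordan form
J =
  [5, 1, 0]
  [0, 5, 1]
  [0, 0, 5]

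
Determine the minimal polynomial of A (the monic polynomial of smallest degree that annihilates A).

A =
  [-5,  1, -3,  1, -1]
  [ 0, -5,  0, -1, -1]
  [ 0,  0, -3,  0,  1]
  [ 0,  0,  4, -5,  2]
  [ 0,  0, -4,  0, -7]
x^3 + 15*x^2 + 75*x + 125

The characteristic polynomial is χ_A(x) = (x + 5)^5, so the eigenvalues are known. The minimal polynomial is
  m_A(x) = Π_λ (x − λ)^{k_λ}
where k_λ is the size of the *largest* Jordan block for λ (equivalently, the smallest k with (A − λI)^k v = 0 for every generalised eigenvector v of λ).

  λ = -5: largest Jordan block has size 3, contributing (x + 5)^3

So m_A(x) = (x + 5)^3 = x^3 + 15*x^2 + 75*x + 125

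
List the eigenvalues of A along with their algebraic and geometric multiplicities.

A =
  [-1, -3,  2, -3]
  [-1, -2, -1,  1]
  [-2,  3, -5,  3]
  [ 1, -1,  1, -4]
λ = -3: alg = 4, geom = 2

Step 1 — factor the characteristic polynomial to read off the algebraic multiplicities:
  χ_A(x) = (x + 3)^4

Step 2 — compute geometric multiplicities via the rank-nullity identity g(λ) = n − rank(A − λI):
  rank(A − (-3)·I) = 2, so dim ker(A − (-3)·I) = n − 2 = 2

Summary:
  λ = -3: algebraic multiplicity = 4, geometric multiplicity = 2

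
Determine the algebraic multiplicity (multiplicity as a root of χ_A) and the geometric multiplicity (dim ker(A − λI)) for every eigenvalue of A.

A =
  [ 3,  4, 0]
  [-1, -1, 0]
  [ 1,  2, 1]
λ = 1: alg = 3, geom = 2

Step 1 — factor the characteristic polynomial to read off the algebraic multiplicities:
  χ_A(x) = (x - 1)^3

Step 2 — compute geometric multiplicities via the rank-nullity identity g(λ) = n − rank(A − λI):
  rank(A − (1)·I) = 1, so dim ker(A − (1)·I) = n − 1 = 2

Summary:
  λ = 1: algebraic multiplicity = 3, geometric multiplicity = 2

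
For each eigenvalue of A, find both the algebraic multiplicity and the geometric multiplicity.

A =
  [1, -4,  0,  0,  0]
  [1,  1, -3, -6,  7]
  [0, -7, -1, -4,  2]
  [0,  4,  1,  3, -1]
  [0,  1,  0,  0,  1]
λ = 1: alg = 5, geom = 2

Step 1 — factor the characteristic polynomial to read off the algebraic multiplicities:
  χ_A(x) = (x - 1)^5

Step 2 — compute geometric multiplicities via the rank-nullity identity g(λ) = n − rank(A − λI):
  rank(A − (1)·I) = 3, so dim ker(A − (1)·I) = n − 3 = 2

Summary:
  λ = 1: algebraic multiplicity = 5, geometric multiplicity = 2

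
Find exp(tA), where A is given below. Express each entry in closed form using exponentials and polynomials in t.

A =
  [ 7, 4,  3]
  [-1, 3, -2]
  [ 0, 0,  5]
e^{tA} =
  [2*t*exp(5*t) + exp(5*t), 4*t*exp(5*t), -t^2*exp(5*t) + 3*t*exp(5*t)]
  [-t*exp(5*t), -2*t*exp(5*t) + exp(5*t), t^2*exp(5*t)/2 - 2*t*exp(5*t)]
  [0, 0, exp(5*t)]

Strategy: write A = P · J · P⁻¹ where J is a Jordan canonical form, so e^{tA} = P · e^{tJ} · P⁻¹, and e^{tJ} can be computed block-by-block.

A has Jordan form
J =
  [5, 1, 0]
  [0, 5, 1]
  [0, 0, 5]
(up to reordering of blocks).

Per-block formulas:
  For a 3×3 Jordan block J_3(5): exp(t · J_3(5)) = e^(5t)·(I + t·N + (t^2/2)·N^2), where N is the 3×3 nilpotent shift.

After assembling e^{tJ} and conjugating by P, we get:

e^{tA} =
  [2*t*exp(5*t) + exp(5*t), 4*t*exp(5*t), -t^2*exp(5*t) + 3*t*exp(5*t)]
  [-t*exp(5*t), -2*t*exp(5*t) + exp(5*t), t^2*exp(5*t)/2 - 2*t*exp(5*t)]
  [0, 0, exp(5*t)]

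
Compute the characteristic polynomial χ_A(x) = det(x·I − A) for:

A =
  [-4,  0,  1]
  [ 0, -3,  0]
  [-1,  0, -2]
x^3 + 9*x^2 + 27*x + 27

Expanding det(x·I − A) (e.g. by cofactor expansion or by noting that A is similar to its Jordan form J, which has the same characteristic polynomial as A) gives
  χ_A(x) = x^3 + 9*x^2 + 27*x + 27
which factors as (x + 3)^3. The eigenvalues (with algebraic multiplicities) are λ = -3 with multiplicity 3.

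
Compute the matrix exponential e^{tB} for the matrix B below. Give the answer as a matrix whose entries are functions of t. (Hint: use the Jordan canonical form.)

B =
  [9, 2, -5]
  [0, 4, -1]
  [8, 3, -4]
e^{tB} =
  [-2*t^2*exp(3*t) + 6*t*exp(3*t) + exp(3*t), -t^2*exp(3*t)/2 + 2*t*exp(3*t), 3*t^2*exp(3*t)/2 - 5*t*exp(3*t)]
  [-4*t^2*exp(3*t), -t^2*exp(3*t) + t*exp(3*t) + exp(3*t), 3*t^2*exp(3*t) - t*exp(3*t)]
  [-4*t^2*exp(3*t) + 8*t*exp(3*t), -t^2*exp(3*t) + 3*t*exp(3*t), 3*t^2*exp(3*t) - 7*t*exp(3*t) + exp(3*t)]

Strategy: write B = P · J · P⁻¹ where J is a Jordan canonical form, so e^{tB} = P · e^{tJ} · P⁻¹, and e^{tJ} can be computed block-by-block.

B has Jordan form
J =
  [3, 1, 0]
  [0, 3, 1]
  [0, 0, 3]
(up to reordering of blocks).

Per-block formulas:
  For a 3×3 Jordan block J_3(3): exp(t · J_3(3)) = e^(3t)·(I + t·N + (t^2/2)·N^2), where N is the 3×3 nilpotent shift.

After assembling e^{tJ} and conjugating by P, we get:

e^{tB} =
  [-2*t^2*exp(3*t) + 6*t*exp(3*t) + exp(3*t), -t^2*exp(3*t)/2 + 2*t*exp(3*t), 3*t^2*exp(3*t)/2 - 5*t*exp(3*t)]
  [-4*t^2*exp(3*t), -t^2*exp(3*t) + t*exp(3*t) + exp(3*t), 3*t^2*exp(3*t) - t*exp(3*t)]
  [-4*t^2*exp(3*t) + 8*t*exp(3*t), -t^2*exp(3*t) + 3*t*exp(3*t), 3*t^2*exp(3*t) - 7*t*exp(3*t) + exp(3*t)]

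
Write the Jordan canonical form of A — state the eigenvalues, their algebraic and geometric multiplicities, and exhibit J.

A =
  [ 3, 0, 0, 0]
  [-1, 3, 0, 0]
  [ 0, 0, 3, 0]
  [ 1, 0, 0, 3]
J_2(3) ⊕ J_1(3) ⊕ J_1(3)

The characteristic polynomial is
  det(x·I − A) = x^4 - 12*x^3 + 54*x^2 - 108*x + 81 = (x - 3)^4

Eigenvalues and multiplicities (the geometric multiplicity of λ is n − rank(A − λI), which equals the number of Jordan blocks for λ):
  λ = 3: algebraic multiplicity = 4, geometric multiplicity = 3

Determining the block sizes for each eigenvalue:
  λ = 3: 3 blocks summing to 4 forces exactly one block of size 2 and the rest size 1 → block sizes [2, 1, 1]

Assembling the blocks gives a Jordan form
J =
  [3, 1, 0, 0]
  [0, 3, 0, 0]
  [0, 0, 3, 0]
  [0, 0, 0, 3]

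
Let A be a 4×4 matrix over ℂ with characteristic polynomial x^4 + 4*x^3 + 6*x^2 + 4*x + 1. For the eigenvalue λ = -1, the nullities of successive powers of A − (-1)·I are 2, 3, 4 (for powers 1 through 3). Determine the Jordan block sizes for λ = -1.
Block sizes for λ = -1: [3, 1]

From the dimensions of kernels of powers, the number of Jordan blocks of size at least j is d_j − d_{j−1} where d_j = dim ker(N^j) (with d_0 = 0). Computing the differences gives [2, 1, 1].
The number of blocks of size exactly k is (#blocks of size ≥ k) − (#blocks of size ≥ k + 1), so the partition is: 1 block(s) of size 1, 1 block(s) of size 3.
In nonincreasing order the block sizes are [3, 1].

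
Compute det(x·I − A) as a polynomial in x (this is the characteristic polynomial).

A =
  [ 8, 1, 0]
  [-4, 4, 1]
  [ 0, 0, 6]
x^3 - 18*x^2 + 108*x - 216

Expanding det(x·I − A) (e.g. by cofactor expansion or by noting that A is similar to its Jordan form J, which has the same characteristic polynomial as A) gives
  χ_A(x) = x^3 - 18*x^2 + 108*x - 216
which factors as (x - 6)^3. The eigenvalues (with algebraic multiplicities) are λ = 6 with multiplicity 3.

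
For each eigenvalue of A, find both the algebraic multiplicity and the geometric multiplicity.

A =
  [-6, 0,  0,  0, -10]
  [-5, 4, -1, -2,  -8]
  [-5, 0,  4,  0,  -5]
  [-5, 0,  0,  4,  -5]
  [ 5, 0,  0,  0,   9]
λ = -1: alg = 1, geom = 1; λ = 4: alg = 4, geom = 3

Step 1 — factor the characteristic polynomial to read off the algebraic multiplicities:
  χ_A(x) = (x - 4)^4*(x + 1)

Step 2 — compute geometric multiplicities via the rank-nullity identity g(λ) = n − rank(A − λI):
  rank(A − (-1)·I) = 4, so dim ker(A − (-1)·I) = n − 4 = 1
  rank(A − (4)·I) = 2, so dim ker(A − (4)·I) = n − 2 = 3

Summary:
  λ = -1: algebraic multiplicity = 1, geometric multiplicity = 1
  λ = 4: algebraic multiplicity = 4, geometric multiplicity = 3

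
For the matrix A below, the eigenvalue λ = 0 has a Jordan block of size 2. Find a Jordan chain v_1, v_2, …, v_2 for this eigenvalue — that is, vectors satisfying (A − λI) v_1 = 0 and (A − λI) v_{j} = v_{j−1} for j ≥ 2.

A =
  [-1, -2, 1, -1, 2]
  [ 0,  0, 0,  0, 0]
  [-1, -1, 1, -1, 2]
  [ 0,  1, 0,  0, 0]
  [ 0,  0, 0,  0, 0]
A Jordan chain for λ = 0 of length 2:
v_1 = (-1, 0, -1, 0, 0)ᵀ
v_2 = (1, 0, 0, 0, 0)ᵀ

Let N = A − (0)·I. We want v_2 with N^2 v_2 = 0 but N^1 v_2 ≠ 0; then v_{j-1} := N · v_j for j = 2, …, 2.

Pick v_2 = (1, 0, 0, 0, 0)ᵀ.
Then v_1 = N · v_2 = (-1, 0, -1, 0, 0)ᵀ.

Sanity check: (A − (0)·I) v_1 = (0, 0, 0, 0, 0)ᵀ = 0. ✓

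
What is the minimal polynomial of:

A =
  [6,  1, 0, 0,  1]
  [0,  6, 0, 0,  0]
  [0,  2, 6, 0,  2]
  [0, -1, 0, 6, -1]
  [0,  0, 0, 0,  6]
x^2 - 12*x + 36

The characteristic polynomial is χ_A(x) = (x - 6)^5, so the eigenvalues are known. The minimal polynomial is
  m_A(x) = Π_λ (x − λ)^{k_λ}
where k_λ is the size of the *largest* Jordan block for λ (equivalently, the smallest k with (A − λI)^k v = 0 for every generalised eigenvector v of λ).

  λ = 6: largest Jordan block has size 2, contributing (x − 6)^2

So m_A(x) = (x - 6)^2 = x^2 - 12*x + 36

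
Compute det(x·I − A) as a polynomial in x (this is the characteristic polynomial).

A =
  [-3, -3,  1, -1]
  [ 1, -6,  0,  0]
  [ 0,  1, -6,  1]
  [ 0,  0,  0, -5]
x^4 + 20*x^3 + 150*x^2 + 500*x + 625

Expanding det(x·I − A) (e.g. by cofactor expansion or by noting that A is similar to its Jordan form J, which has the same characteristic polynomial as A) gives
  χ_A(x) = x^4 + 20*x^3 + 150*x^2 + 500*x + 625
which factors as (x + 5)^4. The eigenvalues (with algebraic multiplicities) are λ = -5 with multiplicity 4.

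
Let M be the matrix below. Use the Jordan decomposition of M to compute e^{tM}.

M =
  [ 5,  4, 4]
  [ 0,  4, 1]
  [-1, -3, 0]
e^{tM} =
  [2*t*exp(3*t) + exp(3*t), 4*t*exp(3*t), 4*t*exp(3*t)]
  [-t^2*exp(3*t)/2, -t^2*exp(3*t) + t*exp(3*t) + exp(3*t), -t^2*exp(3*t) + t*exp(3*t)]
  [t^2*exp(3*t)/2 - t*exp(3*t), t^2*exp(3*t) - 3*t*exp(3*t), t^2*exp(3*t) - 3*t*exp(3*t) + exp(3*t)]

Strategy: write M = P · J · P⁻¹ where J is a Jordan canonical form, so e^{tM} = P · e^{tJ} · P⁻¹, and e^{tJ} can be computed block-by-block.

M has Jordan form
J =
  [3, 1, 0]
  [0, 3, 1]
  [0, 0, 3]
(up to reordering of blocks).

Per-block formulas:
  For a 3×3 Jordan block J_3(3): exp(t · J_3(3)) = e^(3t)·(I + t·N + (t^2/2)·N^2), where N is the 3×3 nilpotent shift.

After assembling e^{tJ} and conjugating by P, we get:

e^{tM} =
  [2*t*exp(3*t) + exp(3*t), 4*t*exp(3*t), 4*t*exp(3*t)]
  [-t^2*exp(3*t)/2, -t^2*exp(3*t) + t*exp(3*t) + exp(3*t), -t^2*exp(3*t) + t*exp(3*t)]
  [t^2*exp(3*t)/2 - t*exp(3*t), t^2*exp(3*t) - 3*t*exp(3*t), t^2*exp(3*t) - 3*t*exp(3*t) + exp(3*t)]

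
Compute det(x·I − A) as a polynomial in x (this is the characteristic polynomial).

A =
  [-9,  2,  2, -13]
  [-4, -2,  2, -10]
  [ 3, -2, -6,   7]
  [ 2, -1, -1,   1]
x^4 + 16*x^3 + 96*x^2 + 256*x + 256

Expanding det(x·I − A) (e.g. by cofactor expansion or by noting that A is similar to its Jordan form J, which has the same characteristic polynomial as A) gives
  χ_A(x) = x^4 + 16*x^3 + 96*x^2 + 256*x + 256
which factors as (x + 4)^4. The eigenvalues (with algebraic multiplicities) are λ = -4 with multiplicity 4.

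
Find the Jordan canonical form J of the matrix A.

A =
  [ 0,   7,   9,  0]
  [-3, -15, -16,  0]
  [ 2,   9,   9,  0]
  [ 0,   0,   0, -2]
J_3(-2) ⊕ J_1(-2)

The characteristic polynomial is
  det(x·I − A) = x^4 + 8*x^3 + 24*x^2 + 32*x + 16 = (x + 2)^4

Eigenvalues and multiplicities (the geometric multiplicity of λ is n − rank(A − λI), which equals the number of Jordan blocks for λ):
  λ = -2: algebraic multiplicity = 4, geometric multiplicity = 2

Determining the block sizes for each eigenvalue:
  λ = -2: with am = 4 and gm = 2, the partition is not yet determined (e.g. several partitions of 4 into 2 parts exist). Let N = A − (-2)·I. Computing rank(N^1) = 2, rank(N^2) = 1, rank(N^3) = 0; the number of blocks of size ≥ j is rank(N^{j−1}) − rank(N^j), giving [2, 1, 1]. So we have 1 block(s) of size 3, 1 block(s) of size 1 → block sizes [3, 1]

Assembling the blocks gives a Jordan form
J =
  [-2,  1,  0,  0]
  [ 0, -2,  1,  0]
  [ 0,  0, -2,  0]
  [ 0,  0,  0, -2]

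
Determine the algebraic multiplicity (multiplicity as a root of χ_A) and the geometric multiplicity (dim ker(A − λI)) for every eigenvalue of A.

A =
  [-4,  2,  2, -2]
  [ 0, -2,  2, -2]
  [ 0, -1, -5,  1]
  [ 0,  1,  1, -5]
λ = -4: alg = 4, geom = 3

Step 1 — factor the characteristic polynomial to read off the algebraic multiplicities:
  χ_A(x) = (x + 4)^4

Step 2 — compute geometric multiplicities via the rank-nullity identity g(λ) = n − rank(A − λI):
  rank(A − (-4)·I) = 1, so dim ker(A − (-4)·I) = n − 1 = 3

Summary:
  λ = -4: algebraic multiplicity = 4, geometric multiplicity = 3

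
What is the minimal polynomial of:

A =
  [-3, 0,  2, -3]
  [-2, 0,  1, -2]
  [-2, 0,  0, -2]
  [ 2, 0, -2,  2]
x^3 + x^2

The characteristic polynomial is χ_A(x) = x^3*(x + 1), so the eigenvalues are known. The minimal polynomial is
  m_A(x) = Π_λ (x − λ)^{k_λ}
where k_λ is the size of the *largest* Jordan block for λ (equivalently, the smallest k with (A − λI)^k v = 0 for every generalised eigenvector v of λ).

  λ = -1: largest Jordan block has size 1, contributing (x + 1)
  λ = 0: largest Jordan block has size 2, contributing (x − 0)^2

So m_A(x) = x^2*(x + 1) = x^3 + x^2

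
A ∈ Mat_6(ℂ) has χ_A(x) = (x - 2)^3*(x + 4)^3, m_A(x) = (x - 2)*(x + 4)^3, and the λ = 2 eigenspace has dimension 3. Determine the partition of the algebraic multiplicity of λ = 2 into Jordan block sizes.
Block sizes for λ = 2: [1, 1, 1]

Step 1 — from the characteristic polynomial, algebraic multiplicity of λ = 2 is 3. From dim ker(A − (2)·I) = 3, there are exactly 3 Jordan blocks for λ = 2.
Step 2 — from the minimal polynomial, the factor (x − 2) tells us the largest block for λ = 2 has size 1.
Step 3 — with total size 3, 3 blocks, and largest block 1, the block sizes (in nonincreasing order) are [1, 1, 1].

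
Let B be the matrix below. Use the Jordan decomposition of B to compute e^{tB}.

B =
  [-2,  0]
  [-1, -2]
e^{tB} =
  [exp(-2*t), 0]
  [-t*exp(-2*t), exp(-2*t)]

Strategy: write B = P · J · P⁻¹ where J is a Jordan canonical form, so e^{tB} = P · e^{tJ} · P⁻¹, and e^{tJ} can be computed block-by-block.

B has Jordan form
J =
  [-2,  1]
  [ 0, -2]
(up to reordering of blocks).

Per-block formulas:
  For a 2×2 Jordan block J_2(-2): exp(t · J_2(-2)) = e^(-2t)·(I + t·N), where N is the 2×2 nilpotent shift.

After assembling e^{tJ} and conjugating by P, we get:

e^{tB} =
  [exp(-2*t), 0]
  [-t*exp(-2*t), exp(-2*t)]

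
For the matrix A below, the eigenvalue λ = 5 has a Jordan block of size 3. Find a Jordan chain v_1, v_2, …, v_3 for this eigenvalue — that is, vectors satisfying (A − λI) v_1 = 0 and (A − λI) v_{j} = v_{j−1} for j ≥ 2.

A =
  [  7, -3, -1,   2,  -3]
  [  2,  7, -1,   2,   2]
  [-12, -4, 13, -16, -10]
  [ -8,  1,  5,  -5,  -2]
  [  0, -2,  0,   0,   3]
A Jordan chain for λ = 5 of length 3:
v_1 = (-6, 4, 0, 6, -4)ᵀ
v_2 = (2, 2, -12, -8, 0)ᵀ
v_3 = (1, 0, 0, 0, 0)ᵀ

Let N = A − (5)·I. We want v_3 with N^3 v_3 = 0 but N^2 v_3 ≠ 0; then v_{j-1} := N · v_j for j = 3, …, 2.

Pick v_3 = (1, 0, 0, 0, 0)ᵀ.
Then v_2 = N · v_3 = (2, 2, -12, -8, 0)ᵀ.
Then v_1 = N · v_2 = (-6, 4, 0, 6, -4)ᵀ.

Sanity check: (A − (5)·I) v_1 = (0, 0, 0, 0, 0)ᵀ = 0. ✓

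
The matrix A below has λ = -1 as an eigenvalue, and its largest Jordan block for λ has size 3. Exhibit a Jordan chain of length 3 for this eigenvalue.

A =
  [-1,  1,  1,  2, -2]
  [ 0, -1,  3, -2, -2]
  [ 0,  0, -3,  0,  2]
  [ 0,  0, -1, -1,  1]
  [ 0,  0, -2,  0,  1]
A Jordan chain for λ = -1 of length 3:
v_1 = (3, 0, 0, 0, 0)ᵀ
v_2 = (1, 3, -2, -1, -2)ᵀ
v_3 = (0, 0, 1, 0, 0)ᵀ

Let N = A − (-1)·I. We want v_3 with N^3 v_3 = 0 but N^2 v_3 ≠ 0; then v_{j-1} := N · v_j for j = 3, …, 2.

Pick v_3 = (0, 0, 1, 0, 0)ᵀ.
Then v_2 = N · v_3 = (1, 3, -2, -1, -2)ᵀ.
Then v_1 = N · v_2 = (3, 0, 0, 0, 0)ᵀ.

Sanity check: (A − (-1)·I) v_1 = (0, 0, 0, 0, 0)ᵀ = 0. ✓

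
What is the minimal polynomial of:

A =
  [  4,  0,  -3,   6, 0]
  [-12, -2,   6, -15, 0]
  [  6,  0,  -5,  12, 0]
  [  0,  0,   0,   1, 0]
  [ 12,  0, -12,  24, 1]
x^2 + x - 2

The characteristic polynomial is χ_A(x) = (x - 1)^3*(x + 2)^2, so the eigenvalues are known. The minimal polynomial is
  m_A(x) = Π_λ (x − λ)^{k_λ}
where k_λ is the size of the *largest* Jordan block for λ (equivalently, the smallest k with (A − λI)^k v = 0 for every generalised eigenvector v of λ).

  λ = -2: largest Jordan block has size 1, contributing (x + 2)
  λ = 1: largest Jordan block has size 1, contributing (x − 1)

So m_A(x) = (x - 1)*(x + 2) = x^2 + x - 2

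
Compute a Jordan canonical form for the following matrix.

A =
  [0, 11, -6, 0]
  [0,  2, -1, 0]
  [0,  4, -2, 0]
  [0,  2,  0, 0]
J_3(0) ⊕ J_1(0)

The characteristic polynomial is
  det(x·I − A) = x^4

Eigenvalues and multiplicities (the geometric multiplicity of λ is n − rank(A − λI), which equals the number of Jordan blocks for λ):
  λ = 0: algebraic multiplicity = 4, geometric multiplicity = 2

Determining the block sizes for each eigenvalue:
  λ = 0: with am = 4 and gm = 2, the partition is not yet determined (e.g. several partitions of 4 into 2 parts exist). Let N = A − (0)·I. Computing rank(N^1) = 2, rank(N^2) = 1, rank(N^3) = 0; the number of blocks of size ≥ j is rank(N^{j−1}) − rank(N^j), giving [2, 1, 1]. So we have 1 block(s) of size 3, 1 block(s) of size 1 → block sizes [3, 1]

Assembling the blocks gives a Jordan form
J =
  [0, 1, 0, 0]
  [0, 0, 1, 0]
  [0, 0, 0, 0]
  [0, 0, 0, 0]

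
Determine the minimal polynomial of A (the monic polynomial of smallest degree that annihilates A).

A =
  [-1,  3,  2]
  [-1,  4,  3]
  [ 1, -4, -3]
x^3

The characteristic polynomial is χ_A(x) = x^3, so the eigenvalues are known. The minimal polynomial is
  m_A(x) = Π_λ (x − λ)^{k_λ}
where k_λ is the size of the *largest* Jordan block for λ (equivalently, the smallest k with (A − λI)^k v = 0 for every generalised eigenvector v of λ).

  λ = 0: largest Jordan block has size 3, contributing (x − 0)^3

So m_A(x) = x^3 = x^3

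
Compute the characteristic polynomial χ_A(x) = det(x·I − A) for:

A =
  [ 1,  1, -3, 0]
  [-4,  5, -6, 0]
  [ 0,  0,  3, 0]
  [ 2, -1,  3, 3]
x^4 - 12*x^3 + 54*x^2 - 108*x + 81

Expanding det(x·I − A) (e.g. by cofactor expansion or by noting that A is similar to its Jordan form J, which has the same characteristic polynomial as A) gives
  χ_A(x) = x^4 - 12*x^3 + 54*x^2 - 108*x + 81
which factors as (x - 3)^4. The eigenvalues (with algebraic multiplicities) are λ = 3 with multiplicity 4.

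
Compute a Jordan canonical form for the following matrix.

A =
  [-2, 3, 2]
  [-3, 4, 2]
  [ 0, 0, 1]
J_2(1) ⊕ J_1(1)

The characteristic polynomial is
  det(x·I − A) = x^3 - 3*x^2 + 3*x - 1 = (x - 1)^3

Eigenvalues and multiplicities (the geometric multiplicity of λ is n − rank(A − λI), which equals the number of Jordan blocks for λ):
  λ = 1: algebraic multiplicity = 3, geometric multiplicity = 2

Determining the block sizes for each eigenvalue:
  λ = 1: 2 blocks summing to 3 forces exactly one block of size 2 and the rest size 1 → block sizes [2, 1]

Assembling the blocks gives a Jordan form
J =
  [1, 1, 0]
  [0, 1, 0]
  [0, 0, 1]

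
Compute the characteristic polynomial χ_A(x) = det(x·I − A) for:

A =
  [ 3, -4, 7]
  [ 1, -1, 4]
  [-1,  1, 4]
x^3 - 6*x^2 + 12*x - 8

Expanding det(x·I − A) (e.g. by cofactor expansion or by noting that A is similar to its Jordan form J, which has the same characteristic polynomial as A) gives
  χ_A(x) = x^3 - 6*x^2 + 12*x - 8
which factors as (x - 2)^3. The eigenvalues (with algebraic multiplicities) are λ = 2 with multiplicity 3.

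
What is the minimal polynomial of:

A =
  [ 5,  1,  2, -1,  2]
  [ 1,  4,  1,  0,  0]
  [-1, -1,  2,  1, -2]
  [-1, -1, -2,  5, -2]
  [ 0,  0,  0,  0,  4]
x^3 - 12*x^2 + 48*x - 64

The characteristic polynomial is χ_A(x) = (x - 4)^5, so the eigenvalues are known. The minimal polynomial is
  m_A(x) = Π_λ (x − λ)^{k_λ}
where k_λ is the size of the *largest* Jordan block for λ (equivalently, the smallest k with (A − λI)^k v = 0 for every generalised eigenvector v of λ).

  λ = 4: largest Jordan block has size 3, contributing (x − 4)^3

So m_A(x) = (x - 4)^3 = x^3 - 12*x^2 + 48*x - 64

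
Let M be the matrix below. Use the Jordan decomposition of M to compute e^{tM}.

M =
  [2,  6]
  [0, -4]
e^{tM} =
  [exp(2*t), exp(2*t) - exp(-4*t)]
  [0, exp(-4*t)]

Strategy: write M = P · J · P⁻¹ where J is a Jordan canonical form, so e^{tM} = P · e^{tJ} · P⁻¹, and e^{tJ} can be computed block-by-block.

M has Jordan form
J =
  [-4, 0]
  [ 0, 2]
(up to reordering of blocks).

Per-block formulas:
  For a 1×1 block at λ = 2: exp(t · [2]) = [e^(2t)].
  For a 1×1 block at λ = -4: exp(t · [-4]) = [e^(-4t)].

After assembling e^{tJ} and conjugating by P, we get:

e^{tM} =
  [exp(2*t), exp(2*t) - exp(-4*t)]
  [0, exp(-4*t)]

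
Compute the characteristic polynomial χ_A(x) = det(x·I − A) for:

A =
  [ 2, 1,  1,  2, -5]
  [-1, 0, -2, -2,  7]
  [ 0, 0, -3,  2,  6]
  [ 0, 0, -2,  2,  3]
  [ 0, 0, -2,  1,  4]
x^5 - 5*x^4 + 10*x^3 - 10*x^2 + 5*x - 1

Expanding det(x·I − A) (e.g. by cofactor expansion or by noting that A is similar to its Jordan form J, which has the same characteristic polynomial as A) gives
  χ_A(x) = x^5 - 5*x^4 + 10*x^3 - 10*x^2 + 5*x - 1
which factors as (x - 1)^5. The eigenvalues (with algebraic multiplicities) are λ = 1 with multiplicity 5.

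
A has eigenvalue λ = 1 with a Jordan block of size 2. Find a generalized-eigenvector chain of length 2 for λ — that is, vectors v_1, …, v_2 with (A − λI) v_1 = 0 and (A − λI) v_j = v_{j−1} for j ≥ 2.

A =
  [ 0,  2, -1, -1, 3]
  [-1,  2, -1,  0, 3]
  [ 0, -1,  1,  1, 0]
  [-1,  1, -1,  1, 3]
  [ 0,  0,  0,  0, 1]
A Jordan chain for λ = 1 of length 2:
v_1 = (-1, -1, 0, -1, 0)ᵀ
v_2 = (1, 0, 0, 0, 0)ᵀ

Let N = A − (1)·I. We want v_2 with N^2 v_2 = 0 but N^1 v_2 ≠ 0; then v_{j-1} := N · v_j for j = 2, …, 2.

Pick v_2 = (1, 0, 0, 0, 0)ᵀ.
Then v_1 = N · v_2 = (-1, -1, 0, -1, 0)ᵀ.

Sanity check: (A − (1)·I) v_1 = (0, 0, 0, 0, 0)ᵀ = 0. ✓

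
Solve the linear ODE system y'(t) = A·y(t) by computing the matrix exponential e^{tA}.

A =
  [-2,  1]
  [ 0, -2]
e^{tA} =
  [exp(-2*t), t*exp(-2*t)]
  [0, exp(-2*t)]

Strategy: write A = P · J · P⁻¹ where J is a Jordan canonical form, so e^{tA} = P · e^{tJ} · P⁻¹, and e^{tJ} can be computed block-by-block.

A has Jordan form
J =
  [-2,  1]
  [ 0, -2]
(up to reordering of blocks).

Per-block formulas:
  For a 2×2 Jordan block J_2(-2): exp(t · J_2(-2)) = e^(-2t)·(I + t·N), where N is the 2×2 nilpotent shift.

After assembling e^{tJ} and conjugating by P, we get:

e^{tA} =
  [exp(-2*t), t*exp(-2*t)]
  [0, exp(-2*t)]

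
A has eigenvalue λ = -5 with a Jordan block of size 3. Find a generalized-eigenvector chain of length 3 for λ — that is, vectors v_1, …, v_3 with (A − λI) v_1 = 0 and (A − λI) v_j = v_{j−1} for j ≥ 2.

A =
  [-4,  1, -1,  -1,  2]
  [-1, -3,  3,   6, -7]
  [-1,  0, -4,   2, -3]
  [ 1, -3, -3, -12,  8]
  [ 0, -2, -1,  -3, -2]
A Jordan chain for λ = -5 of length 3:
v_1 = (2, -1, -1, 0, -1)ᵀ
v_2 = (1, 2, 0, -3, -2)ᵀ
v_3 = (0, 1, 0, 0, 0)ᵀ

Let N = A − (-5)·I. We want v_3 with N^3 v_3 = 0 but N^2 v_3 ≠ 0; then v_{j-1} := N · v_j for j = 3, …, 2.

Pick v_3 = (0, 1, 0, 0, 0)ᵀ.
Then v_2 = N · v_3 = (1, 2, 0, -3, -2)ᵀ.
Then v_1 = N · v_2 = (2, -1, -1, 0, -1)ᵀ.

Sanity check: (A − (-5)·I) v_1 = (0, 0, 0, 0, 0)ᵀ = 0. ✓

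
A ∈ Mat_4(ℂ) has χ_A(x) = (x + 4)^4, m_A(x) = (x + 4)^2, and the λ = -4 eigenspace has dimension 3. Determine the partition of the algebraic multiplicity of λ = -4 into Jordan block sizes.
Block sizes for λ = -4: [2, 1, 1]

Step 1 — from the characteristic polynomial, algebraic multiplicity of λ = -4 is 4. From dim ker(A − (-4)·I) = 3, there are exactly 3 Jordan blocks for λ = -4.
Step 2 — from the minimal polynomial, the factor (x + 4)^2 tells us the largest block for λ = -4 has size 2.
Step 3 — with total size 4, 3 blocks, and largest block 2, the block sizes (in nonincreasing order) are [2, 1, 1].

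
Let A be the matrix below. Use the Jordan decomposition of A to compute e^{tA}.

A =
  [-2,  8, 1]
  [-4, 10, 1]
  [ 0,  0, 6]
e^{tA} =
  [-exp(6*t) + 2*exp(2*t), 2*exp(6*t) - 2*exp(2*t), t*exp(6*t)]
  [-exp(6*t) + exp(2*t), 2*exp(6*t) - exp(2*t), t*exp(6*t)]
  [0, 0, exp(6*t)]

Strategy: write A = P · J · P⁻¹ where J is a Jordan canonical form, so e^{tA} = P · e^{tJ} · P⁻¹, and e^{tJ} can be computed block-by-block.

A has Jordan form
J =
  [2, 0, 0]
  [0, 6, 1]
  [0, 0, 6]
(up to reordering of blocks).

Per-block formulas:
  For a 1×1 block at λ = 2: exp(t · [2]) = [e^(2t)].
  For a 2×2 Jordan block J_2(6): exp(t · J_2(6)) = e^(6t)·(I + t·N), where N is the 2×2 nilpotent shift.

After assembling e^{tJ} and conjugating by P, we get:

e^{tA} =
  [-exp(6*t) + 2*exp(2*t), 2*exp(6*t) - 2*exp(2*t), t*exp(6*t)]
  [-exp(6*t) + exp(2*t), 2*exp(6*t) - exp(2*t), t*exp(6*t)]
  [0, 0, exp(6*t)]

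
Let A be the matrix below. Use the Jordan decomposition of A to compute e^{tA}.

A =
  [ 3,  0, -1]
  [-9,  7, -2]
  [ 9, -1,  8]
e^{tA} =
  [-3*t*exp(6*t) + exp(6*t), t^2*exp(6*t)/2, t^2*exp(6*t)/2 - t*exp(6*t)]
  [-9*t*exp(6*t), 3*t^2*exp(6*t)/2 + t*exp(6*t) + exp(6*t), 3*t^2*exp(6*t)/2 - 2*t*exp(6*t)]
  [9*t*exp(6*t), -3*t^2*exp(6*t)/2 - t*exp(6*t), -3*t^2*exp(6*t)/2 + 2*t*exp(6*t) + exp(6*t)]

Strategy: write A = P · J · P⁻¹ where J is a Jordan canonical form, so e^{tA} = P · e^{tJ} · P⁻¹, and e^{tJ} can be computed block-by-block.

A has Jordan form
J =
  [6, 1, 0]
  [0, 6, 1]
  [0, 0, 6]
(up to reordering of blocks).

Per-block formulas:
  For a 3×3 Jordan block J_3(6): exp(t · J_3(6)) = e^(6t)·(I + t·N + (t^2/2)·N^2), where N is the 3×3 nilpotent shift.

After assembling e^{tJ} and conjugating by P, we get:

e^{tA} =
  [-3*t*exp(6*t) + exp(6*t), t^2*exp(6*t)/2, t^2*exp(6*t)/2 - t*exp(6*t)]
  [-9*t*exp(6*t), 3*t^2*exp(6*t)/2 + t*exp(6*t) + exp(6*t), 3*t^2*exp(6*t)/2 - 2*t*exp(6*t)]
  [9*t*exp(6*t), -3*t^2*exp(6*t)/2 - t*exp(6*t), -3*t^2*exp(6*t)/2 + 2*t*exp(6*t) + exp(6*t)]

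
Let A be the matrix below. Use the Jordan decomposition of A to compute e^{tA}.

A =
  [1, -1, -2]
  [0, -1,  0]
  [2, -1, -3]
e^{tA} =
  [2*t*exp(-t) + exp(-t), -t*exp(-t), -2*t*exp(-t)]
  [0, exp(-t), 0]
  [2*t*exp(-t), -t*exp(-t), -2*t*exp(-t) + exp(-t)]

Strategy: write A = P · J · P⁻¹ where J is a Jordan canonical form, so e^{tA} = P · e^{tJ} · P⁻¹, and e^{tJ} can be computed block-by-block.

A has Jordan form
J =
  [-1,  1,  0]
  [ 0, -1,  0]
  [ 0,  0, -1]
(up to reordering of blocks).

Per-block formulas:
  For a 2×2 Jordan block J_2(-1): exp(t · J_2(-1)) = e^(-1t)·(I + t·N), where N is the 2×2 nilpotent shift.
  For a 1×1 block at λ = -1: exp(t · [-1]) = [e^(-1t)].

After assembling e^{tJ} and conjugating by P, we get:

e^{tA} =
  [2*t*exp(-t) + exp(-t), -t*exp(-t), -2*t*exp(-t)]
  [0, exp(-t), 0]
  [2*t*exp(-t), -t*exp(-t), -2*t*exp(-t) + exp(-t)]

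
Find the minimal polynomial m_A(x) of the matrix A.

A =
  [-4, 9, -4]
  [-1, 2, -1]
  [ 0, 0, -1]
x^3 + 3*x^2 + 3*x + 1

The characteristic polynomial is χ_A(x) = (x + 1)^3, so the eigenvalues are known. The minimal polynomial is
  m_A(x) = Π_λ (x − λ)^{k_λ}
where k_λ is the size of the *largest* Jordan block for λ (equivalently, the smallest k with (A − λI)^k v = 0 for every generalised eigenvector v of λ).

  λ = -1: largest Jordan block has size 3, contributing (x + 1)^3

So m_A(x) = (x + 1)^3 = x^3 + 3*x^2 + 3*x + 1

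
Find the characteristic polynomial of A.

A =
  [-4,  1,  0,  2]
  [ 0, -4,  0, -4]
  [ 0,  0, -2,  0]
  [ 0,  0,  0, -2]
x^4 + 12*x^3 + 52*x^2 + 96*x + 64

Expanding det(x·I − A) (e.g. by cofactor expansion or by noting that A is similar to its Jordan form J, which has the same characteristic polynomial as A) gives
  χ_A(x) = x^4 + 12*x^3 + 52*x^2 + 96*x + 64
which factors as (x + 2)^2*(x + 4)^2. The eigenvalues (with algebraic multiplicities) are λ = -4 with multiplicity 2, λ = -2 with multiplicity 2.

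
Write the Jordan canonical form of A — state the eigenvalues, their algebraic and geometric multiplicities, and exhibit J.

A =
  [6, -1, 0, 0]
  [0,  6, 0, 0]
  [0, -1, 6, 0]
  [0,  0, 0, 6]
J_2(6) ⊕ J_1(6) ⊕ J_1(6)

The characteristic polynomial is
  det(x·I − A) = x^4 - 24*x^3 + 216*x^2 - 864*x + 1296 = (x - 6)^4

Eigenvalues and multiplicities (the geometric multiplicity of λ is n − rank(A − λI), which equals the number of Jordan blocks for λ):
  λ = 6: algebraic multiplicity = 4, geometric multiplicity = 3

Determining the block sizes for each eigenvalue:
  λ = 6: 3 blocks summing to 4 forces exactly one block of size 2 and the rest size 1 → block sizes [2, 1, 1]

Assembling the blocks gives a Jordan form
J =
  [6, 1, 0, 0]
  [0, 6, 0, 0]
  [0, 0, 6, 0]
  [0, 0, 0, 6]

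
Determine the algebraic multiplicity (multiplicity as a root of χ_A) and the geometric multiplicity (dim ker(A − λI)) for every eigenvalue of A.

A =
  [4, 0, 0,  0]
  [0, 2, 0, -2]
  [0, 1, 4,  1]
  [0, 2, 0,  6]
λ = 4: alg = 4, geom = 3

Step 1 — factor the characteristic polynomial to read off the algebraic multiplicities:
  χ_A(x) = (x - 4)^4

Step 2 — compute geometric multiplicities via the rank-nullity identity g(λ) = n − rank(A − λI):
  rank(A − (4)·I) = 1, so dim ker(A − (4)·I) = n − 1 = 3

Summary:
  λ = 4: algebraic multiplicity = 4, geometric multiplicity = 3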